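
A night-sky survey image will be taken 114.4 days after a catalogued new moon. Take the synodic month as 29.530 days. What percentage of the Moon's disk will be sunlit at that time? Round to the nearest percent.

15%

114.4 d spans 3 complete synodic months (3 × 29.530 = 88.59 d) plus 25.81 d.
Elongation θ = 360° × 25.81/29.530 ≈ 314.6°.
Illuminated fraction = (1 − cos 314.6°)/2 = (1 − 0.703)/2 ≈ 0.149, so 15%.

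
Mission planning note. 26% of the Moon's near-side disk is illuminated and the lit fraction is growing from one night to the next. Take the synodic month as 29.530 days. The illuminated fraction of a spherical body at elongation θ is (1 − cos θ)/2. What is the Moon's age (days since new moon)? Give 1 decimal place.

5.0 days

cos θ = 1 − 2f = 0.480, giving a principal value of 61.3°.
The Moon is waxing (0°–180°), so θ = 61.3° directly.
Age = 29.530 × 61.3°/360° ≈ 5.03 days.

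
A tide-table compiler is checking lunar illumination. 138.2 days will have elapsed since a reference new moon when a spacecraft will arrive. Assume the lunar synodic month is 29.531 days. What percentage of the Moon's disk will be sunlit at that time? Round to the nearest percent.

138.2 d spans 4 complete synodic months (4 × 29.531 = 118.12 d) plus 20.08 d.
Elongation θ = 360° × 20.08/29.531 ≈ 244.7°.
With cos θ = (-0.427), the lit fraction is (1 − (-0.427))/2 ≈ 0.713, so 71%.

71%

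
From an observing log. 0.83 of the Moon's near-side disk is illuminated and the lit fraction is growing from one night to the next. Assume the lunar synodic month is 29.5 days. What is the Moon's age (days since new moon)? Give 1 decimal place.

10.8 days

cos θ = 1 − 2f = -0.660, giving a principal value of 131.3°.
The Moon is waxing (0°–180°), so θ = 131.3° directly.
Age = 29.5 × 131.3°/360° ≈ 10.76 days.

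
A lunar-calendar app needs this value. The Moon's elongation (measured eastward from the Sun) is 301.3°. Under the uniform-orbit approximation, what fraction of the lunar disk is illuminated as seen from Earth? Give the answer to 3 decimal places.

0.240

Half-versine of 301.3°: (1 − 0.520)/2 = 0.240.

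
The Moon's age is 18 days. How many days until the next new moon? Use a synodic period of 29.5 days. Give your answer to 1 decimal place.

The next new moon completes the synodic month: 29.5 − 18 = 11.500 days.

11.5 days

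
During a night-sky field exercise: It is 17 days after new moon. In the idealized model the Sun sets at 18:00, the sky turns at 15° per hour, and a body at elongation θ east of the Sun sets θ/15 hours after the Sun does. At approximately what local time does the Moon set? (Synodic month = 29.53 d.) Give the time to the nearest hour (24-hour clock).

08:00

Elongation θ = 360° × 17/29.53 ≈ 207.2°.
At 15° of sky rotation per hour, 207.2° corresponds to a 13.82 h lag.
18:00 + 13.82 h ≈ 07:49 → 08:00 to the nearest hour.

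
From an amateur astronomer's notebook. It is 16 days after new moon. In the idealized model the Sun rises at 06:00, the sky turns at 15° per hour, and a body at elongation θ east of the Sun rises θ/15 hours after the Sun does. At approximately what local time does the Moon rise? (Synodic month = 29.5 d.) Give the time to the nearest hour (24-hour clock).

19:00

The Moon has covered 16/29.5 of its cycle, so θ ≈ 360° × 16/29.5 = 195.3°.
The Moon trails the Sun by θ/15 = 195.3/15 ≈ 13.02 hours.
06:00 + 13.02 h ≈ 19:01 → 19:00 to the nearest hour.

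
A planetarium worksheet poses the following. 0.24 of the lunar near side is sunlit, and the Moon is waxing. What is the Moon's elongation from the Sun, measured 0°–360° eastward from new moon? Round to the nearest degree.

59°

From f = (1 − cos θ)/2: cos θ = 1 − 2×0.24 = 0.520; arccos → 58.7°.
Before full moon the principal value applies: θ = 58.7°.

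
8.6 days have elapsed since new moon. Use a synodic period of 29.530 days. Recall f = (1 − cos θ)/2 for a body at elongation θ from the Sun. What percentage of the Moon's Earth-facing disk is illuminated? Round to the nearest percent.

63%

Elongation θ = 360° × 8.6/29.530 ≈ 104.8°.
cos 104.8° = (-0.256), so f = (1 − (-0.256))/2 = 0.628, so 63%.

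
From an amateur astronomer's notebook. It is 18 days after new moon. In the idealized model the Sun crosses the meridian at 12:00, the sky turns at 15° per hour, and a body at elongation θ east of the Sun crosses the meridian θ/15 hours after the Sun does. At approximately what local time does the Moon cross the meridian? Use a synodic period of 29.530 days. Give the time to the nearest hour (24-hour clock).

The Moon has covered 18/29.530 of its cycle, so θ ≈ 360° × 18/29.530 = 219.4°.
At 15° of sky rotation per hour, 219.4° corresponds to a 14.63 h lag.
12:00 + 14.63 h ≈ 02:38 → 03:00 to the nearest hour.

03:00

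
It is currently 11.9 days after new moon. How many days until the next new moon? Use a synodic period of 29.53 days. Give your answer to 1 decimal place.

17.6 days

One full lunation from the last new moon is 29.53 d; remaining = 29.53 − 11.9 = 17.630 d.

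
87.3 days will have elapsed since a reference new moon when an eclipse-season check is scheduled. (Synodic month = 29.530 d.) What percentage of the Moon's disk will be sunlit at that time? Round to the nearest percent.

87.3/29.530 = 2.956 lunations, so 2 complete cycles and 28.24 d into the next.
Phase angle: θ = 360°·(28.24 d)/(29.530 d) = 344.3°.
Illuminated fraction = (1 − cos 344.3°)/2 = (1 − 0.963)/2 ≈ 0.019, so 2%.

2%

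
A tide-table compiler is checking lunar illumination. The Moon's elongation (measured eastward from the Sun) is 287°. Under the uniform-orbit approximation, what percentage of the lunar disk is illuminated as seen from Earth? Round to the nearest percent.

35%

f = (1 − cos 287°)/2 = (1 − 0.292)/2 ≈ 0.354, i.e. 35%.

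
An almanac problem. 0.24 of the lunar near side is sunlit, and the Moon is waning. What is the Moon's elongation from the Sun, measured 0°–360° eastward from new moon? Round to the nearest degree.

Invert f = (1 − cos θ)/2 to get cos θ = 1 − 2(0.24) = 0.520, hence θ₀ = arccos 0.520 = 58.7°.
A waning Moon lies in 180°–360°, so θ = 360° − 58.7° = 301.3°.

301°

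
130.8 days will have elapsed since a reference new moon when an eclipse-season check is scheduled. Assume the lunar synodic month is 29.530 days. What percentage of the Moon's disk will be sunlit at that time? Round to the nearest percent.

130.8 d spans 4 complete synodic months (4 × 29.530 = 118.12 d) plus 12.68 d.
The Moon has covered 12.68/29.530 of its cycle, so θ ≈ 360° × 12.68/29.530 = 154.6°.
With cos θ = (-0.903), the lit fraction is (1 − (-0.903))/2 ≈ 0.952, so 95%.

95%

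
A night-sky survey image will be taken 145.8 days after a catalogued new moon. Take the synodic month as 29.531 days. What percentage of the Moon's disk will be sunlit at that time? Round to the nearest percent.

145.8 d spans 4 complete synodic months (4 × 29.531 = 118.12 d) plus 27.68 d.
Phase angle: θ = 360°·(27.68 d)/(29.531 d) = 337.4°.
Illuminated fraction = (1 − cos 337.4°)/2 = (1 − 0.923)/2 ≈ 0.038, so 4%.

4%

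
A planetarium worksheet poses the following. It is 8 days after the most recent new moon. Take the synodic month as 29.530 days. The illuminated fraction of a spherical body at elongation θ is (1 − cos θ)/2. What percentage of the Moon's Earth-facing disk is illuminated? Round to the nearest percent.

57%

Elongation θ = 360° × 8/29.530 ≈ 97.5°.
With cos θ = (-0.131), the lit fraction is (1 − (-0.131))/2 ≈ 0.566, so 57%.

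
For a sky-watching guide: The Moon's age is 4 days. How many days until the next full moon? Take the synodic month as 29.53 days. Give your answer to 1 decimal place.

10.8 days

Full moon is 0.5 of the way through the cycle: age 0.5 × 29.53 = 14.765 d.
So 10.765 days remain (14.765 − 4).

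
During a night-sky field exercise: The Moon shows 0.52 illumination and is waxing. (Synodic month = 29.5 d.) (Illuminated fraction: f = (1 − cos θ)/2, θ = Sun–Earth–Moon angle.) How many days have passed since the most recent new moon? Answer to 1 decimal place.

From f = (1 − cos θ)/2: cos θ = 1 − 2×0.52 = -0.040; arccos → 92.3°.
Before full moon the principal value applies: θ = 92.3°.
Age = 29.5 × 92.3°/360° ≈ 7.56 days.

7.6 days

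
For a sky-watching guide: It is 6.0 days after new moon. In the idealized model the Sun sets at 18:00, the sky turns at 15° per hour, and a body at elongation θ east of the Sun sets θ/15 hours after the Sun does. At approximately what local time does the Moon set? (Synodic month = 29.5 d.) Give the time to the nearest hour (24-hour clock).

23:00

Elongation θ = 360° × 6.0/29.5 ≈ 73.2°.
At 15° of sky rotation per hour, 73.2° corresponds to a 4.88 h lag.
18:00 + 4.88 h ≈ 22:53 → 23:00 to the nearest hour.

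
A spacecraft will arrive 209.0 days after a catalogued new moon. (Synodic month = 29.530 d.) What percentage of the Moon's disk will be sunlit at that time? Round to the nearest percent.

Reduce mod P: 209.0 − 7×29.530 = 2.29 d into the current lunation.
The Moon has covered 2.29/29.530 of its cycle, so θ ≈ 360° × 2.29/29.530 = 27.9°.
Illuminated fraction = (1 − cos 27.9°)/2 = (1 − 0.884)/2 ≈ 0.058, so 6%.

6%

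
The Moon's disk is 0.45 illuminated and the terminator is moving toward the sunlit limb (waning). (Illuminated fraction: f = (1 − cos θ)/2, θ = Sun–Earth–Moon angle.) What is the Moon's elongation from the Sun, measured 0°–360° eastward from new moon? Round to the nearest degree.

Invert f = (1 − cos θ)/2 to get cos θ = 1 − 2(0.45) = 0.100, hence θ₀ = arccos 0.100 = 84.3°.
Waning ⇒ past full, so θ = 360° − 84.3° = 275.7°.

276°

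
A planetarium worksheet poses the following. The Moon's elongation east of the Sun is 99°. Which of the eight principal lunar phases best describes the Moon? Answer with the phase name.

first quarter

99° lies in the first quarter sector of the 8-phase cycle.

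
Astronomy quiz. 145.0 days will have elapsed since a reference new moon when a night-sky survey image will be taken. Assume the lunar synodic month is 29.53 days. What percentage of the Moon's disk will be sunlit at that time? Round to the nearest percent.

145.0/29.53 = 4.910 lunations, so 4 complete cycles and 26.88 d into the next.
Phase angle: θ = 360°·(26.88 d)/(29.53 d) = 327.7°.
cos 327.7° = 0.845, so f = (1 − 0.845)/2 = 0.077, so 8%.

8%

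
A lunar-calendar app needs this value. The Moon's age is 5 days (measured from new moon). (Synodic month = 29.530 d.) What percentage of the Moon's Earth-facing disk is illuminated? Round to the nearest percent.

26%

Phase angle: θ = 360°·(5 d)/(29.530 d) = 61.0°.
Illuminated fraction = (1 − cos 61.0°)/2 = (1 − 0.485)/2 ≈ 0.257, so 26%.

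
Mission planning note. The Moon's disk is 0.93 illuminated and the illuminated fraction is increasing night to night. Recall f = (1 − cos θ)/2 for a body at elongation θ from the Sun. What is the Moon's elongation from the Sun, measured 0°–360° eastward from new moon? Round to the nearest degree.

From f = (1 − cos θ)/2: cos θ = 1 − 2×0.93 = -0.860; arccos → 149.3°.
The Moon is waxing (0°–180°), so θ = 149.3° directly.

149°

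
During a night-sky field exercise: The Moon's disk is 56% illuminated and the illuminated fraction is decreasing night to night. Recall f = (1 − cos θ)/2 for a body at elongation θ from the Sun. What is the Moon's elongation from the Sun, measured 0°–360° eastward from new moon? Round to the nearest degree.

cos θ = 1 − 2f = -0.120, giving a principal value of 96.9°.
Since the Moon is past full (waning), take the reflex angle: θ = 360° − 96.9° = 263.1°.

263°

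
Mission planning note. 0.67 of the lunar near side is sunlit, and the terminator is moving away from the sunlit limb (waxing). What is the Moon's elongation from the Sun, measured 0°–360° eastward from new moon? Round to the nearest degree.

110°

Invert f = (1 − cos θ)/2 to get cos θ = 1 − 2(0.67) = -0.340, hence θ₀ = arccos -0.340 = 109.9°.
The Moon is waxing (0°–180°), so θ = 109.9° directly.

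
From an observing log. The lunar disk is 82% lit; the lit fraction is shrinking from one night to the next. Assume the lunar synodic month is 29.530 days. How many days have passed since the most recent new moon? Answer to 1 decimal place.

Invert f = (1 − cos θ)/2 to get cos θ = 1 − 2(0.82) = -0.640, hence θ₀ = arccos -0.640 = 129.8°.
A waning Moon lies in 180°–360°, so θ = 360° − 129.8° = 230.2°.
That fraction of the synodic month is 230.2/360 × 29.530 d ≈ 18.88 d.

18.9 days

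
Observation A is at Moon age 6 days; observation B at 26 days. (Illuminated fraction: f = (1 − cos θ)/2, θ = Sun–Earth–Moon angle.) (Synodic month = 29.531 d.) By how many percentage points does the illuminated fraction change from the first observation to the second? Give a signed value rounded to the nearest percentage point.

First observation: θ = 360°·6/29.531 = 73.1°, so f = 0.355.
Second observation: θ = 317.0°, f = 0.135.
Δf = 0.135 − 0.355 = -0.220, i.e. -22 pp.

-22 pp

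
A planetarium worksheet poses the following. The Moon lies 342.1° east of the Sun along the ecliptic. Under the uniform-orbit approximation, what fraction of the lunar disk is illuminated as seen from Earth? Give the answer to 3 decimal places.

0.024

Half-versine of 342.1°: (1 − 0.952)/2 = 0.024.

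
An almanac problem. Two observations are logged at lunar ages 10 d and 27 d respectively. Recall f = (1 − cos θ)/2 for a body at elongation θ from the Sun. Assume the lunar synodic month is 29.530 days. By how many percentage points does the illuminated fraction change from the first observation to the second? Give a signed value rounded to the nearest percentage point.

-69 percentage points

θ₁ = 360° × 10/29.530 = 121.9°, f₁ = (1 − cos θ₁)/2 = 0.764.
θ₂ = 360° × 27/29.530 = 329.2°, f₂ = (1 − cos θ₂)/2 = 0.071.
Change = f₂ − f₁ = -0.694 → -69 percentage points.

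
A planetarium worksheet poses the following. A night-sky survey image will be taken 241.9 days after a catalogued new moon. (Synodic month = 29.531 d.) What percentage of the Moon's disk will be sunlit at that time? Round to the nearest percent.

32%

Reduce mod P: 241.9 − 8×29.531 = 5.65 d into the current lunation.
Elongation θ = 360° × 5.65/29.531 ≈ 68.9°.
Illuminated fraction = (1 − cos 68.9°)/2 = (1 − 0.360)/2 ≈ 0.320, so 32%.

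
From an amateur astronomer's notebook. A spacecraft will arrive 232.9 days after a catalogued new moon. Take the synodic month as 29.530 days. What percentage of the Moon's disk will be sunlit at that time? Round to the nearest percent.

232.9 d spans 7 complete synodic months (7 × 29.530 = 206.71 d) plus 26.19 d.
Phase angle: θ = 360°·(26.19 d)/(29.530 d) = 319.3°.
Illuminated fraction = (1 − cos 319.3°)/2 = (1 − 0.758)/2 ≈ 0.121, so 12%.

12%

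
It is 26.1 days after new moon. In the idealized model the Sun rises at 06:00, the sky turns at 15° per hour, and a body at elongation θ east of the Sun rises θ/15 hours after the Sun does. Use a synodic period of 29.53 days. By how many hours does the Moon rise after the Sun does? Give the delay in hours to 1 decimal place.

21.2 h

Elongation θ = 360° × 26.1/29.53 ≈ 318.2°.
The Moon trails the Sun by θ/15 = 318.2/15 ≈ 21.21 hours.
So the Moon rises 21.21 h after the Sun.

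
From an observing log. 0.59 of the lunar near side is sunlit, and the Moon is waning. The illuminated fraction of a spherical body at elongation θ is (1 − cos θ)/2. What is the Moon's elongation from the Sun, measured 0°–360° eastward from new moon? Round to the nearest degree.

Invert f = (1 − cos θ)/2 to get cos θ = 1 − 2(0.59) = -0.180, hence θ₀ = arccos -0.180 = 100.4°.
Since the Moon is past full (waning), take the reflex angle: θ = 360° − 100.4° = 259.6°.

260°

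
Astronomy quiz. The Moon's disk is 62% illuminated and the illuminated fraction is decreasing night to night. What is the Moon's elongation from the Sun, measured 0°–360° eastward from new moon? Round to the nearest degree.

Invert f = (1 − cos θ)/2 to get cos θ = 1 − 2(0.62) = -0.240, hence θ₀ = arccos -0.240 = 103.9°.
Waning ⇒ past full, so θ = 360° − 103.9° = 256.1°.

256°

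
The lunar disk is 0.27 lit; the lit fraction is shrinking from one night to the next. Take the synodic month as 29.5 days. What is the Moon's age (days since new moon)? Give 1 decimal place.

24.4 days

Invert f = (1 − cos θ)/2 to get cos θ = 1 − 2(0.27) = 0.460, hence θ₀ = arccos 0.460 = 62.6°.
Since the Moon is past full (waning), take the reflex angle: θ = 360° − 62.6° = 297.4°.
That fraction of the synodic month is 297.4/360 × 29.5 d ≈ 24.37 d.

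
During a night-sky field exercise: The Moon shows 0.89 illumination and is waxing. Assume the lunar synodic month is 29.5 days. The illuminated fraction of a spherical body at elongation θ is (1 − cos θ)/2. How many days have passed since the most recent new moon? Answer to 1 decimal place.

From f = (1 − cos θ)/2: cos θ = 1 − 2×0.89 = -0.780; arccos → 141.3°.
Waxing ⇒ before full, so θ = 141.3°.
That fraction of the synodic month is 141.3/360 × 29.5 d ≈ 11.58 d.

11.6 days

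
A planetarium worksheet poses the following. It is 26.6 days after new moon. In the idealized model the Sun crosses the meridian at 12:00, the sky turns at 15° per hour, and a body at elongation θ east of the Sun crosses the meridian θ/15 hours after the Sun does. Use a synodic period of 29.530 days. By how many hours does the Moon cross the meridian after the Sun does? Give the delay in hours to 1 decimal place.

Phase angle: θ = 360°·(26.6 d)/(29.530 d) = 324.3°.
At 15° of sky rotation per hour, 324.3° corresponds to a 21.62 h lag.
So the Moon crosses the meridian 21.62 h after the Sun.

21.6 h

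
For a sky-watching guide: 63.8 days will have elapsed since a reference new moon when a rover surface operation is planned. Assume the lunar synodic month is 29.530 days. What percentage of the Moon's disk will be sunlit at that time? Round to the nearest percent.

63.8 d spans 2 complete synodic months (2 × 29.530 = 59.06 d) plus 4.74 d.
Elongation θ = 360° × 4.74/29.530 ≈ 57.8°.
Illuminated fraction = (1 − cos 57.8°)/2 = (1 − 0.533)/2 ≈ 0.233, so 23%.

23%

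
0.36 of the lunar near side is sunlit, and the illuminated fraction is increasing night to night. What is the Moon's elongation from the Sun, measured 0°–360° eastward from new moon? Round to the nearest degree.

cos θ = 1 − 2f = 0.280, giving a principal value of 73.7°.
Before full moon the principal value applies: θ = 73.7°.

74°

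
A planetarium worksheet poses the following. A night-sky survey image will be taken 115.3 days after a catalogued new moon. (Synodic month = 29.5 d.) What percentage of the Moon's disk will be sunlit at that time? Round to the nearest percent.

8%

115.3/29.5 = 3.908 lunations, so 3 complete cycles and 26.80 d into the next.
The Moon has covered 26.80/29.5 of its cycle, so θ ≈ 360° × 26.80/29.5 = 327.1°.
cos 327.1° = 0.839, so f = (1 − 0.839)/2 = 0.080, so 8%.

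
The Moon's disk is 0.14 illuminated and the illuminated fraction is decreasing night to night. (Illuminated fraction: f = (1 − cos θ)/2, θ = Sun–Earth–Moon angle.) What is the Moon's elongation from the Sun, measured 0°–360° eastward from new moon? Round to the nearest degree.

cos θ = 1 − 2f = 0.720, giving a principal value of 43.9°.
A waning Moon lies in 180°–360°, so θ = 360° − 43.9° = 316.1°.

316°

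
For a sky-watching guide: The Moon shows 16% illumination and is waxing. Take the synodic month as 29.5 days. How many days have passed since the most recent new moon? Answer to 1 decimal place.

3.9 days

Invert f = (1 − cos θ)/2 to get cos θ = 1 − 2(0.16) = 0.680, hence θ₀ = arccos 0.680 = 47.2°.
Before full moon the principal value applies: θ = 47.2°.
At 360°/29.5 d per day, 47.2° corresponds to 3.86 days.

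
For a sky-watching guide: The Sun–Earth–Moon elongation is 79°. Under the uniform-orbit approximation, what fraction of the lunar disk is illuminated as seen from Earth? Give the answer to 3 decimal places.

0.405

cos 79° = 0.191, so f = (1 − 0.191)/2 = 0.405.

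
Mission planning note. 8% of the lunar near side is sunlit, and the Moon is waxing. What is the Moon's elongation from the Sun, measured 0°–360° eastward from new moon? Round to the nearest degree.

33°

From f = (1 − cos θ)/2: cos θ = 1 − 2×0.08 = 0.840; arccos → 32.9°.
Before full moon the principal value applies: θ = 32.9°.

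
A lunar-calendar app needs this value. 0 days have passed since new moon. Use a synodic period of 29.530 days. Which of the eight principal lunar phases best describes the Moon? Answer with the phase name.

At 0/29.530 of the cycle, θ ≈ 0° — the new moon range.

new moon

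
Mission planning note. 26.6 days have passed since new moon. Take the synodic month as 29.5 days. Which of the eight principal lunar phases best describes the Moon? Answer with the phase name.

waning crescent

At 26.6/29.5 of the cycle, θ ≈ 325° — the waning crescent range.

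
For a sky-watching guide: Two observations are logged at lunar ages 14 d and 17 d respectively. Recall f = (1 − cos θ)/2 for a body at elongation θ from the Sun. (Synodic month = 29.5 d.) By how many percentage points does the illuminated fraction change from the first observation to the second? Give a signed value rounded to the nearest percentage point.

-5 percentage points

θ₁ = 360° × 14/29.5 = 170.8°, f₁ = (1 − cos θ₁)/2 = 0.994.
θ₂ = 360° × 17/29.5 = 207.5°, f₂ = (1 − cos θ₂)/2 = 0.944.
Change = f₂ − f₁ = -0.050 → -5 percentage points.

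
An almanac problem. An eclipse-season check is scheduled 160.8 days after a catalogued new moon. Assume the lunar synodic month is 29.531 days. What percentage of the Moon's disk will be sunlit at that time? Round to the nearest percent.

160.8/29.531 = 5.445 lunations, so 5 complete cycles and 13.15 d into the next.
The Moon has covered 13.15/29.531 of its cycle, so θ ≈ 360° × 13.15/29.531 = 160.2°.
Illuminated fraction = (1 − cos 160.2°)/2 = (1 − (-0.941))/2 ≈ 0.971, so 97%.

97%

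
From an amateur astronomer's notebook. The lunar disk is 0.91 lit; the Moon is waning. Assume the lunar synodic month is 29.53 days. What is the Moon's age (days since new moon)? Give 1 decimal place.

17.6 days

From f = (1 − cos θ)/2: cos θ = 1 − 2×0.91 = -0.820; arccos → 145.1°.
Waning ⇒ past full, so θ = 360° − 145.1° = 214.9°.
Age = 29.53 × 214.9°/360° ≈ 17.63 days.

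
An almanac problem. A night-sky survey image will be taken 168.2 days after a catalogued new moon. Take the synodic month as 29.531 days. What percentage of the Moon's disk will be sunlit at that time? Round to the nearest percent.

67%

168.2/29.531 = 5.696 lunations, so 5 complete cycles and 20.54 d into the next.
Elongation θ = 360° × 20.54/29.531 ≈ 250.5°.
Illuminated fraction = (1 − cos 250.5°)/2 = (1 − (-0.335))/2 ≈ 0.667, so 67%.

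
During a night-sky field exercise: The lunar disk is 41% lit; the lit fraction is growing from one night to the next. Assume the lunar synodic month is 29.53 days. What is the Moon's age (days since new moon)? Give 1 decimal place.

6.5 days

cos θ = 1 − 2f = 0.180, giving a principal value of 79.6°.
Before full moon the principal value applies: θ = 79.6°.
That fraction of the synodic month is 79.6/360 × 29.53 d ≈ 6.53 d.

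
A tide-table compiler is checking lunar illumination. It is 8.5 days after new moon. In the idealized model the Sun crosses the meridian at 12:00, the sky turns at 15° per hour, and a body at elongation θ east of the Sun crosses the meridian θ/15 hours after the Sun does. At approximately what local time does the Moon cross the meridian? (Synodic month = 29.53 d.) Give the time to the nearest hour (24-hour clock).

Elongation θ = 360° × 8.5/29.53 ≈ 103.6°.
At 15° of sky rotation per hour, 103.6° corresponds to a 6.91 h lag.
12:00 + 6.91 h ≈ 18:54 → 19:00 to the nearest hour.

19:00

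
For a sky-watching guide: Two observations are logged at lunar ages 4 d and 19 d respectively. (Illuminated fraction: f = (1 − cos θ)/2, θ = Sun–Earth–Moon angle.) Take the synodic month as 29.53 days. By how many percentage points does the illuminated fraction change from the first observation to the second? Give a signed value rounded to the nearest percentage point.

First observation: θ = 360°·4/29.53 = 48.8°, so f = 0.170.
Second observation: θ = 231.6°, f = 0.810.
Δf = 0.810 − 0.170 = +0.640, i.e. +64 pp.

+64 percentage points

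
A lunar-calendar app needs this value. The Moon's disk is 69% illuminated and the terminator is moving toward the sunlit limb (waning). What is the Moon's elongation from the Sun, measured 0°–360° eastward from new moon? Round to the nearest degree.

248°

cos θ = 1 − 2f = -0.380, giving a principal value of 112.3°.
Since the Moon is past full (waning), take the reflex angle: θ = 360° − 112.3° = 247.7°.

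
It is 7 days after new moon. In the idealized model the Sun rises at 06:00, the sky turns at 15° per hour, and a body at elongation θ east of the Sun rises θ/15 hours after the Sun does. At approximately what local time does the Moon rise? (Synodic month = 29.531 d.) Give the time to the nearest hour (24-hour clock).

12:00

The Moon has covered 7/29.531 of its cycle, so θ ≈ 360° × 7/29.531 = 85.3°.
At 15° of sky rotation per hour, 85.3° corresponds to a 5.69 h lag.
06:00 + 5.69 h ≈ 11:41 → 12:00 to the nearest hour.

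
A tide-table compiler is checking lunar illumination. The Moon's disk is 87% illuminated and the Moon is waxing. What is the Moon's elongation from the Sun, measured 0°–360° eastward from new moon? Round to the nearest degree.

138°

Invert f = (1 − cos θ)/2 to get cos θ = 1 − 2(0.87) = -0.740, hence θ₀ = arccos -0.740 = 137.7°.
Waxing ⇒ before full, so θ = 137.7°.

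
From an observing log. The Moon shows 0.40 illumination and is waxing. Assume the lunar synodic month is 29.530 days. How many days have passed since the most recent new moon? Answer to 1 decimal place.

6.4 days

cos θ = 1 − 2f = 0.200, giving a principal value of 78.5°.
Waxing ⇒ before full, so θ = 78.5°.
Age = 29.530 × 78.5°/360° ≈ 6.44 days.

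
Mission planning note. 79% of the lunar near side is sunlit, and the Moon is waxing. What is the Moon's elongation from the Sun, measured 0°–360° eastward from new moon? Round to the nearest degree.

125°

From f = (1 − cos θ)/2: cos θ = 1 − 2×0.79 = -0.580; arccos → 125.5°.
The Moon is waxing (0°–180°), so θ = 125.5° directly.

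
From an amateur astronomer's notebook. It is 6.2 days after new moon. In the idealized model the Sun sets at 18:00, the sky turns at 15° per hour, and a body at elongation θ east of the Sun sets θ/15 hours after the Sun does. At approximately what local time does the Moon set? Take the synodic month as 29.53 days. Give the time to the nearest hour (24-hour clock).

23:00

Elongation θ = 360° × 6.2/29.53 ≈ 75.6°.
The Moon trails the Sun by θ/15 = 75.6/15 ≈ 5.04 hours.
18:00 + 5.04 h ≈ 23:02 → 23:00 to the nearest hour.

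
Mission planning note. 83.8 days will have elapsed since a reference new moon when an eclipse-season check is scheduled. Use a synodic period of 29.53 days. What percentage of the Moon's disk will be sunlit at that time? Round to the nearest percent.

Reduce mod P: 83.8 − 2×29.53 = 24.74 d into the current lunation.
Elongation θ = 360° × 24.74/29.53 ≈ 301.6°.
With cos θ = 0.524, the lit fraction is (1 − 0.524)/2 ≈ 0.238, so 24%.

24%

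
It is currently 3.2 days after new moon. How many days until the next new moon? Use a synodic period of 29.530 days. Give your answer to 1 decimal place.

26.3 days

The next new moon completes the synodic month: 29.530 − 3.2 = 26.330 days.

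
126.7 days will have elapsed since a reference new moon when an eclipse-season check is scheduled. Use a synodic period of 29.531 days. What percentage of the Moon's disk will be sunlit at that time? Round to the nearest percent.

63%

126.7 d spans 4 complete synodic months (4 × 29.531 = 118.12 d) plus 8.58 d.
Phase angle: θ = 360°·(8.58 d)/(29.531 d) = 104.5°.
cos 104.5° = (-0.251), so f = (1 − (-0.251))/2 = 0.626, so 63%.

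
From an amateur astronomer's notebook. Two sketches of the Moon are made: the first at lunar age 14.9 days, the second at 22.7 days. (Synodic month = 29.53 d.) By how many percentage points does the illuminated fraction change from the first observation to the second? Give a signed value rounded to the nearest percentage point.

-56 percentage points

First observation: θ = 360°·14.9/29.53 = 181.6°, so f = 1.000.
Second observation: θ = 276.7°, f = 0.441.
Δf = 0.441 − 1.000 = -0.558, i.e. -56 pp.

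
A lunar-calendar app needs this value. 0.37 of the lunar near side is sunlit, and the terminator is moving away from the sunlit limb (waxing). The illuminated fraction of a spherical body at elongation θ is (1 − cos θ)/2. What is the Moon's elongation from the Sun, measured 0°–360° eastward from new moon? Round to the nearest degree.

Invert f = (1 − cos θ)/2 to get cos θ = 1 − 2(0.37) = 0.260, hence θ₀ = arccos 0.260 = 74.9°.
Waxing ⇒ before full, so θ = 74.9°.

75°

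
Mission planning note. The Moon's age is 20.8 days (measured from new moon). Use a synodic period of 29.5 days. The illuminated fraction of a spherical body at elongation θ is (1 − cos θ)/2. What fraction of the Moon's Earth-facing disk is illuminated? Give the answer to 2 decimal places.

0.64

Elongation θ = 360° × 20.8/29.5 ≈ 253.8°.
Illuminated fraction = (1 − cos 253.8°)/2 = (1 − (-0.278))/2 ≈ 0.639.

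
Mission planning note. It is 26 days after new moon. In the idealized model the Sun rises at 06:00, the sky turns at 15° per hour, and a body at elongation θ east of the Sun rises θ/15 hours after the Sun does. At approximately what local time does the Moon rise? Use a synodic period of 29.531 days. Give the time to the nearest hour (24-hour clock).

Phase angle: θ = 360°·(26 d)/(29.531 d) = 317.0°.
The Moon trails the Sun by θ/15 = 317.0/15 ≈ 21.13 hours.
06:00 + 21.13 h ≈ 03:08 → 03:00 to the nearest hour.

03:00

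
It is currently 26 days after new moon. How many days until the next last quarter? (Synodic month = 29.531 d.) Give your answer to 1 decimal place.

25.7 days

Last quarter occurs at elongation 270°, i.e. at age 29.531 × 270/360 = 22.148 d.
This lunation's last quarter (22.148 d) has passed, so add one period: 51.679 − 26 = 25.679 days.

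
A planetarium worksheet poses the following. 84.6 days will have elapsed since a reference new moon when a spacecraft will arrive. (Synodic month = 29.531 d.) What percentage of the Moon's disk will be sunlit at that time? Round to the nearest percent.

84.6 d spans 2 complete synodic months (2 × 29.531 = 59.06 d) plus 25.54 d.
Phase angle: θ = 360°·(25.54 d)/(29.531 d) = 311.3°.
Illuminated fraction = (1 − cos 311.3°)/2 = (1 − 0.660)/2 ≈ 0.170, so 17%.

17%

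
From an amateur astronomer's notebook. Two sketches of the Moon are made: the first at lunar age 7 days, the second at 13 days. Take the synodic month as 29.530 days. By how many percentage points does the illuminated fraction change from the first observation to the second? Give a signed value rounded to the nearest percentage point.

θ₁ = 360° × 7/29.530 = 85.3°, f₁ = (1 − cos θ₁)/2 = 0.459.
θ₂ = 360° × 13/29.530 = 158.5°, f₂ = (1 − cos θ₂)/2 = 0.965.
Change = f₂ − f₁ = +0.506 → +51 percentage points.

+51 pp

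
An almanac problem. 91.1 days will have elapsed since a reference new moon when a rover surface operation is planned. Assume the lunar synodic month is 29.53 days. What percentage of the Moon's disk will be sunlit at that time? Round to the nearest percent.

91.1 d spans 3 complete synodic months (3 × 29.53 = 88.59 d) plus 2.51 d.
The Moon has covered 2.51/29.53 of its cycle, so θ ≈ 360° × 2.51/29.53 = 30.6°.
Illuminated fraction = (1 − cos 30.6°)/2 = (1 − 0.861)/2 ≈ 0.070, so 7%.

7%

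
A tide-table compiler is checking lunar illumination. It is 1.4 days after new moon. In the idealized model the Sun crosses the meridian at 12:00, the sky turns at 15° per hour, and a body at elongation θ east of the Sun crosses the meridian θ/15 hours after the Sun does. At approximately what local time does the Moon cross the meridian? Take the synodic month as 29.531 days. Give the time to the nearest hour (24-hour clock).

Phase angle: θ = 360°·(1.4 d)/(29.531 d) = 17.1°.
The Moon trails the Sun by θ/15 = 17.1/15 ≈ 1.14 hours.
12:00 + 1.14 h ≈ 13:08 → 13:00 to the nearest hour.

13:00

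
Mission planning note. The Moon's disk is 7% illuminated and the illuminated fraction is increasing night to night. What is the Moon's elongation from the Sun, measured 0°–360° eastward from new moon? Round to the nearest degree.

Invert f = (1 − cos θ)/2 to get cos θ = 1 − 2(0.07) = 0.860, hence θ₀ = arccos 0.860 = 30.7°.
The Moon is waxing (0°–180°), so θ = 30.7° directly.

31°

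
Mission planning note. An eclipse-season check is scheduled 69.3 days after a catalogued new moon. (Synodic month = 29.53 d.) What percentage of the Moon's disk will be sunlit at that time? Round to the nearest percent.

Reduce mod P: 69.3 − 2×29.53 = 10.24 d into the current lunation.
The Moon has covered 10.24/29.53 of its cycle, so θ ≈ 360° × 10.24/29.53 = 124.8°.
Illuminated fraction = (1 − cos 124.8°)/2 = (1 − (-0.571))/2 ≈ 0.786, so 79%.

79%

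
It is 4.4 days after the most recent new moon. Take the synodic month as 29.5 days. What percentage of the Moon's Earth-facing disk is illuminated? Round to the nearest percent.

Phase angle: θ = 360°·(4.4 d)/(29.5 d) = 53.7°.
With cos θ = 0.592, the lit fraction is (1 − 0.592)/2 ≈ 0.204, so 20%.

20%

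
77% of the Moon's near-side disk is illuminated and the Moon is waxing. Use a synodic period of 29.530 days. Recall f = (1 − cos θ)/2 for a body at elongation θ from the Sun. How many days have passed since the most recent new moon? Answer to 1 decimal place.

From f = (1 − cos θ)/2: cos θ = 1 − 2×0.77 = -0.540; arccos → 122.7°.
The Moon is waxing (0°–180°), so θ = 122.7° directly.
At 360°/29.530 d per day, 122.7° corresponds to 10.06 days.

10.1 days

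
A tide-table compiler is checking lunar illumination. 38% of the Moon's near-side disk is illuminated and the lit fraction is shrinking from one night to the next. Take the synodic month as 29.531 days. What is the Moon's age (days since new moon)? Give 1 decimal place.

23.3 days

From f = (1 − cos θ)/2: cos θ = 1 − 2×0.38 = 0.240; arccos → 76.1°.
A waning Moon lies in 180°–360°, so θ = 360° − 76.1° = 283.9°.
That fraction of the synodic month is 283.9/360 × 29.531 d ≈ 23.29 d.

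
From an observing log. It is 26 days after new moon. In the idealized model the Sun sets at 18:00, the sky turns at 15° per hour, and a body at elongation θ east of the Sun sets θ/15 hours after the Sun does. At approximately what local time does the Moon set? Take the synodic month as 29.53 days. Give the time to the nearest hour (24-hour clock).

The Moon has covered 26/29.53 of its cycle, so θ ≈ 360° × 26/29.53 = 317.0°.
The Moon trails the Sun by θ/15 = 317.0/15 ≈ 21.13 hours.
18:00 + 21.13 h ≈ 15:08 → 15:00 to the nearest hour.

15:00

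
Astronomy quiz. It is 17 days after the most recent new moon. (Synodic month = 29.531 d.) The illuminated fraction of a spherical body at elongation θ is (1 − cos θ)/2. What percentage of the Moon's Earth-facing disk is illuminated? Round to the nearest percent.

The Moon has covered 17/29.531 of its cycle, so θ ≈ 360° × 17/29.531 = 207.2°.
Illuminated fraction = (1 − cos 207.2°)/2 = (1 − (-0.889))/2 ≈ 0.945, so 94%.

94%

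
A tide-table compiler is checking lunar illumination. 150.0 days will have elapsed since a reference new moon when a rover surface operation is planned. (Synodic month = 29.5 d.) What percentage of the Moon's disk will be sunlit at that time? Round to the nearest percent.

7%

Reduce mod P: 150.0 − 5×29.5 = 2.50 d into the current lunation.
Elongation θ = 360° × 2.50/29.5 ≈ 30.5°.
With cos θ = 0.862, the lit fraction is (1 − 0.862)/2 ≈ 0.069, so 7%.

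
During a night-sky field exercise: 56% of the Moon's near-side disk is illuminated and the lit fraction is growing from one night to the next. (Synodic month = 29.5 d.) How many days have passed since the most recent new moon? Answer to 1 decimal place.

7.9 days

From f = (1 − cos θ)/2: cos θ = 1 − 2×0.56 = -0.120; arccos → 96.9°.
Waxing ⇒ before full, so θ = 96.9°.
Age = 29.5 × 96.9°/360° ≈ 7.94 days.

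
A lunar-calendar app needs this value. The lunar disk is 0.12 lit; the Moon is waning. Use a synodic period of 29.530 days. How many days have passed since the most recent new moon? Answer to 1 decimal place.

26.2 days

cos θ = 1 − 2f = 0.760, giving a principal value of 40.5°.
Since the Moon is past full (waning), take the reflex angle: θ = 360° − 40.5° = 319.5°.
At 360°/29.530 d per day, 319.5° corresponds to 26.20 days.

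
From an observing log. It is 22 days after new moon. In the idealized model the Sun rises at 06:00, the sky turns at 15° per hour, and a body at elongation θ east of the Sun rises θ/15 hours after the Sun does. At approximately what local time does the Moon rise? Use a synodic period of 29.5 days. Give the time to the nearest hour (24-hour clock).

00:00

The Moon has covered 22/29.5 of its cycle, so θ ≈ 360° × 22/29.5 = 268.5°.
Delay after the Sun = 268.5° / (15°/h) ≈ 17.90 h.
06:00 + 17.90 h ≈ 23:54 → 00:00 to the nearest hour.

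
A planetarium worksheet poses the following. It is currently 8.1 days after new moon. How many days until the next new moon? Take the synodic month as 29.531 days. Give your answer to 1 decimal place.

The next new moon completes the synodic month: 29.531 − 8.1 = 21.431 days.

21.4 days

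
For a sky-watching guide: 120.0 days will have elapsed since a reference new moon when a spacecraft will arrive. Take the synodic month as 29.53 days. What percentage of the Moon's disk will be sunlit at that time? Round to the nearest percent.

4%

120.0/29.53 = 4.064 lunations, so 4 complete cycles and 1.88 d into the next.
The Moon has covered 1.88/29.53 of its cycle, so θ ≈ 360° × 1.88/29.53 = 22.9°.
cos 22.9° = 0.921, so f = (1 − 0.921)/2 = 0.039, so 4%.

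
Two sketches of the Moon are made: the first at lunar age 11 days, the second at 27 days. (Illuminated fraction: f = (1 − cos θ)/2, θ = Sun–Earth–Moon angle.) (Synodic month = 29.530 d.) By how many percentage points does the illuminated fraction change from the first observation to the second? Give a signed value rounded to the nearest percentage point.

θ₁ = 360° × 11/29.530 = 134.1°, f₁ = (1 − cos θ₁)/2 = 0.848.
θ₂ = 360° × 27/29.530 = 329.2°, f₂ = (1 − cos θ₂)/2 = 0.071.
Change = f₂ − f₁ = -0.777 → -78 percentage points.

-78 pp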